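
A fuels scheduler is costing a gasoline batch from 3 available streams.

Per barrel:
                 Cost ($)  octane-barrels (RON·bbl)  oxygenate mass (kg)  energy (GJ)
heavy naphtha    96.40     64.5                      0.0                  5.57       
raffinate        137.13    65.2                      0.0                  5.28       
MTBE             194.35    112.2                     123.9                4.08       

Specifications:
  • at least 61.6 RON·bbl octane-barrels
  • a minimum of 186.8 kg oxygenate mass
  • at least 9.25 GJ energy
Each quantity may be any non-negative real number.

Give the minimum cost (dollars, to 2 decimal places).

Let x1 = barrels of heavy naphtha, x2 = barrels of raffinate, x3 = barrels of MTBE.
min 96.4x1 + 137.13x2 + 194.35x3 subject to:
  64.5x1 + 65.2x2 + 112.2x3 ≥ 61.6   (octane-barrels)
  123.9x3 ≥ 186.8   (oxygenate mass)
  5.57x1 + 5.28x2 + 4.08x3 ≥ 9.25   (energy)
  x1, x2, x3 ≥ 0.
The minimum-cost mix takes nothing from raffinate — only heavy naphtha, MTBE. Binding constraints: oxygenate mass and energy.
Solving gives x1 = 0.5563226, x3 = 1.507667.
Cost = 96.4·0.5563226 + 194.35·1.507667 = 346.6446.

$346.64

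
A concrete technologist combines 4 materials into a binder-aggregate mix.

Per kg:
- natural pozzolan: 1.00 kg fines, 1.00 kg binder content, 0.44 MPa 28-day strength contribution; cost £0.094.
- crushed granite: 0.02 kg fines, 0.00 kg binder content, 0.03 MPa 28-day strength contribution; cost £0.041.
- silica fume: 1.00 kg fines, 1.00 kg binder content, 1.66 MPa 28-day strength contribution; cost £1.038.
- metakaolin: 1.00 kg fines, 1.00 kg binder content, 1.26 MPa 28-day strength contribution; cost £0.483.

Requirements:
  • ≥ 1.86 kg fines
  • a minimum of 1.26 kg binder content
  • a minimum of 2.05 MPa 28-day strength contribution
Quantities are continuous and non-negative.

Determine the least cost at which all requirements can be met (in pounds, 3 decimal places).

£0.438

Treat it as an LP. Let x1 = kg of natural pozzolan, x2 = kg of crushed granite, x3 = kg of silica fume, x4 = kg of metakaolin.
min 0.094x1 + 0.041x2 + 1.038x3 + 0.483x4 s.t.:
  1x1 + 0.02x2 + 1x3 + 1x4 ≥ 1.86   (fines)
  1x1 + 1x3 + 1x4 ≥ 1.26   (binder content)
  0.44x1 + 0.03x2 + 1.66x3 + 1.26x4 ≥ 2.05   (28-day strength contribution)
  x1, x2, x3, x4 ≥ 0.
The minimum-cost mix takes nothing from crushed granite, silica fume, metakaolin — only natural pozzolan. Binding constraint: 28-day strength contribution.
Solving gives x1 = 4.659.
Total cost: 0.094·4.659 = 0.43795.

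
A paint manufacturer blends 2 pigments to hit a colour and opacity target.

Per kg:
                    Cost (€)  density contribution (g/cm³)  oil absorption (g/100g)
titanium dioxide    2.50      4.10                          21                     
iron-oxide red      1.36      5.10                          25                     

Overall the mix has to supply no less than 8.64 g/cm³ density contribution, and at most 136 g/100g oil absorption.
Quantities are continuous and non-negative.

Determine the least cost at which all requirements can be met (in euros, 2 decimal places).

€2.30

Let x1 = kg of titanium dioxide, x2 = kg of iron-oxide red.
min 2.5x1 + 1.36x2 subject to:
  4.1x1 + 5.1x2 ≥ 8.64   (density contribution)
  21x1 + 25x2 ≤ 136   (oil absorption)
  x1, x2 ≥ 0.
The minimum-cost mix takes nothing from titanium dioxide — only iron-oxide red. Binding constraint: density contribution.
Optimal quantities: iron-oxide red = 1.694 kg.
Cost = 1.36·1.694 = 2.3038.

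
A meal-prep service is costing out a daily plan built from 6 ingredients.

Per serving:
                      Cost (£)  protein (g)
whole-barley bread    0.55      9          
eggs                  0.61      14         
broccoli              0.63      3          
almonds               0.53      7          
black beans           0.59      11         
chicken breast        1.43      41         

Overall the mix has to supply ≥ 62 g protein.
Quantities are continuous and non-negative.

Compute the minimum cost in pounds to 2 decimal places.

£2.16

Let x1 = servings of whole-barley bread, x2 = servings of eggs, x3 = servings of broccoli, x4 = servings of almonds, x5 = servings of black beans, x6 = servings of chicken breast.
Minimize 0.55x1 + 0.61x2 + 0.63x3 + 0.53x4 + 0.59x5 + 1.43x6 subject to:
  9x1 + 14x2 + 3x3 + 7x4 + 11x5 + 41x6 ≥ 62   (protein)
  x1, x2, x3, x4, x5, x6 ≥ 0.
The optimal basis is {chicken breast}; whole-barley bread, eggs, broccoli, almonds, black beans drop out. Binding constraint: protein.
Optimal quantities: chicken breast = 1.512 servings.
Objective = 1.43·1.512 = 2.1622.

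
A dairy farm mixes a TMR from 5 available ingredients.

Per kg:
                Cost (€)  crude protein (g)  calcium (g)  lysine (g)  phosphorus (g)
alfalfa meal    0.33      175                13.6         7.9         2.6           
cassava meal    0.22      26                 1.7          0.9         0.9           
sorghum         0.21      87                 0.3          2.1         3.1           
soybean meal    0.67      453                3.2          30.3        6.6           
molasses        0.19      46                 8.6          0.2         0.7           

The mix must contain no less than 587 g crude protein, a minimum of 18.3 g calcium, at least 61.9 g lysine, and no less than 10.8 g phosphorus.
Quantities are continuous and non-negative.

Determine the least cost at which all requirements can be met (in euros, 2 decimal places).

€1.51

Let x1 = kg of alfalfa meal, x2 = kg of cassava meal, x3 = kg of sorghum, x4 = kg of soybean meal, x5 = kg of molasses.
min 0.33x1 + 0.22x2 + 0.21x3 + 0.67x4 + 0.19x5 with:
  175x1 + 26x2 + 87x3 + 453x4 + 46x5 ≥ 587   (crude protein)
  13.6x1 + 1.7x2 + 0.3x3 + 3.2x4 + 8.6x5 ≥ 18.3   (calcium)
  7.9x1 + 0.9x2 + 2.1x3 + 30.3x4 + 0.2x5 ≥ 61.9   (lysine)
  2.6x1 + 0.9x2 + 3.1x3 + 6.6x4 + 0.7x5 ≥ 10.8   (phosphorus)
  x1, x2, x3, x4, x5 ≥ 0.
At the optimum only alfalfa meal, soybean meal are positive (cassava meal, sorghum, molasses = 0). The calcium and lysine requirements are met with equality.
So alfalfa meal = 0.9214 kg, soybean meal = 1.803 kg.
Objective = 0.33·0.9214 + 0.67·1.803 = 1.5121.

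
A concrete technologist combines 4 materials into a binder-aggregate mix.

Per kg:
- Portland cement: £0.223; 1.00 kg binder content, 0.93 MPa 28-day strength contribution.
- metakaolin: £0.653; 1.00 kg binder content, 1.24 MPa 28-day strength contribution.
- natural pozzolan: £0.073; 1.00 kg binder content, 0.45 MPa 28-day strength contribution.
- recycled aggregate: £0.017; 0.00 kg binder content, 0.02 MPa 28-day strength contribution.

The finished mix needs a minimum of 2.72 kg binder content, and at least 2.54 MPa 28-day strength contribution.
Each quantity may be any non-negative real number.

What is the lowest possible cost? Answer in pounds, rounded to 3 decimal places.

£0.412

Let x1 = kg of Portland cement, x2 = kg of metakaolin, x3 = kg of natural pozzolan, x4 = kg of recycled aggregate.
Minimize 0.223x1 + 0.653x2 + 0.073x3 + 0.017x4 with:
  1x1 + 1x2 + 1x3 ≥ 2.72   (binder content)
  0.93x1 + 1.24x2 + 0.45x3 + 0.02x4 ≥ 2.54   (28-day strength contribution)
  x1, x2, x3, x4 ≥ 0.
At the optimum only natural pozzolan is positive (Portland cement, metakaolin, recycled aggregate = 0). The 28-day strength contribution requirement is met with equality.
Optimal quantities: natural pozzolan = 5.644 kg.
Cost = 0.073·5.644 = 0.41201.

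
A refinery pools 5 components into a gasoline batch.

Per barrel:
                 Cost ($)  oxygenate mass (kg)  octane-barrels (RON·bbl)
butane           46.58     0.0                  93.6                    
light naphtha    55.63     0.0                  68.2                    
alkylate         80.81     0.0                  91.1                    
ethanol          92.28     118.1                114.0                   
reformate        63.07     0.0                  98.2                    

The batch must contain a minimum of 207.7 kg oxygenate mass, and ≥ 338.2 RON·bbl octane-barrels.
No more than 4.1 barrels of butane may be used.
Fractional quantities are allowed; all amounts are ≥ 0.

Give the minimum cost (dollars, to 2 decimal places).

$230.82

Let x1 = barrels of butane, x2 = barrels of light naphtha, x3 = barrels of alkylate, x4 = barrels of ethanol, x5 = barrels of reformate.
Minimise 46.58x1 + 55.63x2 + 80.81x3 + 92.28x4 + 63.07x5 subject to:
  118.1x4 ≥ 207.7   (oxygenate mass)
  93.6x1 + 68.2x2 + 91.1x3 + 114x4 + 98.2x5 ≥ 338.2   (octane-barrels)
  x1 ≤ 4.1
  x1, x2, x3, x4, x5 ≥ 0.
At the optimum only butane, ethanol are positive (light naphtha, alkylate, reformate = 0). There the oxygenate mass and octane-barrels constraints are tight.
That vertex is x1 = 1.47127, x4 = 1.75868.
Objective = 46.58·1.47127 + 92.28·1.75868 = 230.8227.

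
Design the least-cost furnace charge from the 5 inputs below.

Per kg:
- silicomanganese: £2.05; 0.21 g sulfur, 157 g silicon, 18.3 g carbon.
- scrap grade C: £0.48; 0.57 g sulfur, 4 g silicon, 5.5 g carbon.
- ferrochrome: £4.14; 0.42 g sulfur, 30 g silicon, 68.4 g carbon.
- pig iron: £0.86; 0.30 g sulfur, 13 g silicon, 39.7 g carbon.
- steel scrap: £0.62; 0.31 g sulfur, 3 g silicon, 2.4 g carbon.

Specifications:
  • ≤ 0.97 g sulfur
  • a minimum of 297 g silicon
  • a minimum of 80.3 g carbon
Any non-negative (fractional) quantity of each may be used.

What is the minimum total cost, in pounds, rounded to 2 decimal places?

This is a linear program. Let x1 = kg of silicomanganese, x2 = kg of scrap grade C, x3 = kg of ferrochrome, x4 = kg of pig iron, x5 = kg of steel scrap.
Minimise 2.05x1 + 0.48x2 + 4.14x3 + 0.86x4 + 0.62x5 with:
  0.21x1 + 0.57x2 + 0.42x3 + 0.3x4 + 0.31x5 ≤ 0.97   (sulfur)
  157x1 + 4x2 + 30x3 + 13x4 + 3x5 ≥ 297   (silicon)
  18.3x1 + 5.5x2 + 68.4x3 + 39.7x4 + 2.4x5 ≥ 80.3   (carbon)
  x1, x2, x3, x4, x5 ≥ 0.
At the optimum only silicomanganese, pig iron are positive (scrap grade C, ferrochrome, steel scrap = 0). Binding constraints: silicon and carbon.
Solving gives x1 = 1.793, x4 = 1.196.
Hence cost = 2.05·1.793 + 0.86·1.196 = £4.7042.

£4.70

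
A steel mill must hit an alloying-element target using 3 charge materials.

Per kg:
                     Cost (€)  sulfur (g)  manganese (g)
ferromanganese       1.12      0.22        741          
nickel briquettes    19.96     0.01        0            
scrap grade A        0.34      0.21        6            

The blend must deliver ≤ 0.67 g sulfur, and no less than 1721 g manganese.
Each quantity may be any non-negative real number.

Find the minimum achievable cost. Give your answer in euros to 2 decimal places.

Treat it as an LP. Let x1 = kg of ferromanganese, x2 = kg of nickel briquettes, x3 = kg of scrap grade A.
Minimize 1.12x1 + 19.96x2 + 0.34x3 subject to:
  0.22x1 + 0.01x2 + 0.21x3 ≤ 0.67   (sulfur)
  741x1 + 6x3 ≥ 1721   (manganese)
  x1, x2, x3 ≥ 0.
The minimum-cost mix takes nothing from nickel briquettes, scrap grade A — only ferromanganese. Binding constraint: manganese.
Optimal quantities: ferromanganese = 2.323 kg.
Objective = 1.12·2.323 = 2.6018.

€2.60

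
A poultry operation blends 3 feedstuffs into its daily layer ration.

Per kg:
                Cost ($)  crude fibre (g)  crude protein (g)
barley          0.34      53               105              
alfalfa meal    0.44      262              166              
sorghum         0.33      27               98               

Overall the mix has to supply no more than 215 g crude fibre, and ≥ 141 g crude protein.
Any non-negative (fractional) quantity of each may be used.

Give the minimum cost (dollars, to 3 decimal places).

$0.378

Let x1 = kg of barley, x2 = kg of alfalfa meal, x3 = kg of sorghum.
Minimize 0.34x1 + 0.44x2 + 0.33x3 s.t.:
  53x1 + 262x2 + 27x3 ≤ 215   (crude fibre)
  105x1 + 166x2 + 98x3 ≥ 141   (crude protein)
  x1, x2, x3 ≥ 0.
The cheapest feasible vertex uses only barley, alfalfa meal; sorghum is not used. There the crude fibre and crude protein constraints are tight.
Solving gives x1 = 0.06691, x2 = 0.8071.
Objective = 0.34·0.06691 + 0.44·0.8071 = 0.37787.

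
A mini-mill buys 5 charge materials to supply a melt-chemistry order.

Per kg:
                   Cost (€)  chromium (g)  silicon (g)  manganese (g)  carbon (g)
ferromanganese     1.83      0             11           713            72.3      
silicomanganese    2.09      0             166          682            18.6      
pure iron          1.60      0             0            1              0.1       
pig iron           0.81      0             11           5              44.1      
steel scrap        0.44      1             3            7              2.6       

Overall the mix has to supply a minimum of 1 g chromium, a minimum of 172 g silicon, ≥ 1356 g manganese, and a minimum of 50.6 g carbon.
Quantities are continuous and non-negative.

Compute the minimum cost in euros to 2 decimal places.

€4.23

Set it up as a linear program. Let x1 = kg of ferromanganese, x2 = kg of silicomanganese, x3 = kg of pure iron, x4 = kg of pig iron, x5 = kg of steel scrap.
Minimise 1.83x1 + 2.09x2 + 1.6x3 + 0.81x4 + 0.44x5 with:
  1x5 ≥ 1   (chromium)
  11x1 + 166x2 + 11x4 + 3x5 ≥ 172   (silicon)
  713x1 + 682x2 + 1x3 + 5x4 + 7x5 ≥ 1356   (manganese)
  72.3x1 + 18.6x2 + 0.1x3 + 44.1x4 + 2.6x5 ≥ 50.6   (carbon)
  x1, x2, x3, x4, x5 ≥ 0.
The optimal basis is {ferromanganese, silicomanganese, steel scrap}; pure iron, pig iron drop out. The chromium, silicon, manganese requirements are met with equality.
That vertex is x1 = 0.9803, x2 = 0.9531, x5 = 1.
Total cost: 1.83·0.9803 + 2.09·0.9531 + 0.44·1 = 4.2259.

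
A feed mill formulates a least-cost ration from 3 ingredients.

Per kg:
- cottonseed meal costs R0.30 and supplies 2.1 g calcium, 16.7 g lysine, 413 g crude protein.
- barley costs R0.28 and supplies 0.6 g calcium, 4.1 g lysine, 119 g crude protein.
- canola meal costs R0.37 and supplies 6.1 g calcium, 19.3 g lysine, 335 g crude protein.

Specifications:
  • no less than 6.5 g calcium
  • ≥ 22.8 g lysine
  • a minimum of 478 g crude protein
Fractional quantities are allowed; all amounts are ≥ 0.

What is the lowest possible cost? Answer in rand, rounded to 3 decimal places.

R0.464

Let x1 = kg of cottonseed meal, x2 = kg of barley, x3 = kg of canola meal.
min 0.3x1 + 0.28x2 + 0.37x3 s.t.:
  2.1x1 + 0.6x2 + 6.1x3 ≥ 6.5   (calcium)
  16.7x1 + 4.1x2 + 19.3x3 ≥ 22.8   (lysine)
  413x1 + 119x2 + 335x3 ≥ 478   (crude protein)
  x1, x2, x3 ≥ 0.
The optimal basis is {cottonseed meal, canola meal}; barley drops out. Binding constraints: calcium and crude protein.
Solving gives x1 = 0.4066, x3 = 0.9256.
Total cost: 0.3·0.4066 + 0.37·0.9256 = 0.46445.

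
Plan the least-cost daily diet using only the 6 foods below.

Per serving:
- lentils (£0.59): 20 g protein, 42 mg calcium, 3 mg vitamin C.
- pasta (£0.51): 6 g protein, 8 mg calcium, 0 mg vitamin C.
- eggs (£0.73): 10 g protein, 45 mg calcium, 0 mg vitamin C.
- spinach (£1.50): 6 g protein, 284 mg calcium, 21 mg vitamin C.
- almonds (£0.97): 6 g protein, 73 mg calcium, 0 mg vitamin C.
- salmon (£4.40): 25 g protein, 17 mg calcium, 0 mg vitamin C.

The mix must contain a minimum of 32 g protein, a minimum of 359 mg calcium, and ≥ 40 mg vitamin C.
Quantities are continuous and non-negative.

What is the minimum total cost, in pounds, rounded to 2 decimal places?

£3.26

Let x1 = servings of lentils, x2 = servings of pasta, x3 = servings of eggs, x4 = servings of spinach, x5 = servings of almonds, x6 = servings of salmon.
Minimize 0.59x1 + 0.51x2 + 0.73x3 + 1.5x4 + 0.97x5 + 4.4x6 subject to:
  20x1 + 6x2 + 10x3 + 6x4 + 6x5 + 25x6 ≥ 32   (protein)
  42x1 + 8x2 + 45x3 + 284x4 + 73x5 + 17x6 ≥ 359   (calcium)
  3x1 + 21x4 ≥ 40   (vitamin C)
  x1, x2, x3, x4, x5, x6 ≥ 0.
The optimal basis is {lentils, spinach}; pasta, eggs, almonds, salmon drop out. Binding constraints: protein and vitamin C.
So lentils = 1.075 servings, spinach = 1.751 servings.
Objective = 0.59·1.075 + 1.5·1.751 = 3.2608.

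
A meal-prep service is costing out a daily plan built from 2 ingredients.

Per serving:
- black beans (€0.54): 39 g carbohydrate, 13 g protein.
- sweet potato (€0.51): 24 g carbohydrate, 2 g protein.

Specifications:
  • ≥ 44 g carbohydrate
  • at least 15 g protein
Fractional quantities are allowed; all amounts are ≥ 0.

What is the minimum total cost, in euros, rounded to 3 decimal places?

€0.623

Let x1 = servings of black beans, x2 = servings of sweet potato.
Minimise 0.54x1 + 0.51x2 subject to:
  39x1 + 24x2 ≥ 44   (carbohydrate)
  13x1 + 2x2 ≥ 15   (protein)
  x1, x2 ≥ 0.
The optimal basis is {black beans}; sweet potato drops out. The protein requirement is met with equality.
Solving gives x1 = 1.154.
Objective = 0.54·1.154 = 0.62316.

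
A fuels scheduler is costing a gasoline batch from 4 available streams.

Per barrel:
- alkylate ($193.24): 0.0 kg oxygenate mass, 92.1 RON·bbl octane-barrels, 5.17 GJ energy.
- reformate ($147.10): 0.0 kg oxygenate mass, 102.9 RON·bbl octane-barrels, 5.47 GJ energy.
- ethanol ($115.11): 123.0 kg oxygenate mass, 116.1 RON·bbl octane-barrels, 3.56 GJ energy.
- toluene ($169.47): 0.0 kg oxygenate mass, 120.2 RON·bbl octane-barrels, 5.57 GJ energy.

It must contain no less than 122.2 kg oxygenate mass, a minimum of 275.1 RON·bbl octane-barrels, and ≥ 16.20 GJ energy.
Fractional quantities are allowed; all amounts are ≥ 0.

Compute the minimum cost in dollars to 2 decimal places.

This is a linear program. Let x1 = barrels of alkylate, x2 = barrels of reformate, x3 = barrels of ethanol, x4 = barrels of toluene.
Minimise 193.24x1 + 147.1x2 + 115.11x3 + 169.47x4 s.t.:
  123x3 ≥ 122.2   (oxygenate mass)
  92.1x1 + 102.9x2 + 116.1x3 + 120.2x4 ≥ 275.1   (octane-barrels)
  5.17x1 + 5.47x2 + 3.56x3 + 5.57x4 ≥ 16.2   (energy)
  x1, x2, x3, x4 ≥ 0.
The cheapest feasible vertex uses only reformate, ethanol; alkylate, toluene are not used. The oxygenate mass and energy requirements are met with equality.
So reformate = 2.315 barrels, ethanol = 0.9935 barrels.
Cost = 147.1·2.315 + 115.11·0.9935 = 454.8983.

$454.90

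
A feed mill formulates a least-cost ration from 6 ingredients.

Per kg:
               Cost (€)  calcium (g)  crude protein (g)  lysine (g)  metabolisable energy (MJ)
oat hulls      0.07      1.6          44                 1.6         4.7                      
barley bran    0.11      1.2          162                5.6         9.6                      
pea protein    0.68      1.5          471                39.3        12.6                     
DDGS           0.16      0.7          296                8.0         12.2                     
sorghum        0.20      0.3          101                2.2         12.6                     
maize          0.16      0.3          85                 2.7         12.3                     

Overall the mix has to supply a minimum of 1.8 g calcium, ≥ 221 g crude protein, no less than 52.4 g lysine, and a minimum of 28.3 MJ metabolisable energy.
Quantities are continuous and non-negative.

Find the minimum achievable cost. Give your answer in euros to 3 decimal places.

Treat it as an LP. Let x1 = kg of oat hulls, x2 = kg of barley bran, x3 = kg of pea protein, x4 = kg of DDGS, x5 = kg of sorghum, x6 = kg of maize.
min 0.07x1 + 0.11x2 + 0.68x3 + 0.16x4 + 0.2x5 + 0.16x6 subject to:
  1.6x1 + 1.2x2 + 1.5x3 + 0.7x4 + 0.3x5 + 0.3x6 ≥ 1.8   (calcium)
  44x1 + 162x2 + 471x3 + 296x4 + 101x5 + 85x6 ≥ 221   (crude protein)
  1.6x1 + 5.6x2 + 39.3x3 + 8x4 + 2.2x5 + 2.7x6 ≥ 52.4   (lysine)
  4.7x1 + 9.6x2 + 12.6x3 + 12.2x4 + 12.6x5 + 12.3x6 ≥ 28.3   (metabolisable energy)
  x1, x2, x3, x4, x5, x6 ≥ 0.
The minimum-cost mix takes nothing from oat hulls, DDGS, sorghum, maize — only barley bran, pea protein. The lysine and metabolisable energy requirements are met with equality.
So barley bran = 1.473 kg, pea protein = 1.123 kg.
Cost = 0.11·1.473 + 0.68·1.123 = 0.92567.

€0.926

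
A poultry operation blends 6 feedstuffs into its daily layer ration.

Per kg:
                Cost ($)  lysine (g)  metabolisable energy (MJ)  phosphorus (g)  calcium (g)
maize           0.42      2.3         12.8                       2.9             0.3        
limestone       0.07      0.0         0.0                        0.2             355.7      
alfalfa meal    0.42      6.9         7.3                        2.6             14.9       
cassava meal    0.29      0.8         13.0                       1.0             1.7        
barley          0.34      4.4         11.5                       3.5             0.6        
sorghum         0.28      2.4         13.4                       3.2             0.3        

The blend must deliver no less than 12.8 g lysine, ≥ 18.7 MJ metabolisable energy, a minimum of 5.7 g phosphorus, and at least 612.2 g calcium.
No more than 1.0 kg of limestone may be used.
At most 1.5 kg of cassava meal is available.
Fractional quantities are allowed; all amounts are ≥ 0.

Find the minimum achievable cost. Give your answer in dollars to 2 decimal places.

Let x1 = kg of maize, x2 = kg of limestone, x3 = kg of alfalfa meal, x4 = kg of cassava meal, x5 = kg of barley, x6 = kg of sorghum.
min 0.42x1 + 0.07x2 + 0.42x3 + 0.29x4 + 0.34x5 + 0.28x6 subject to:
  2.3x1 + 6.9x3 + 0.8x4 + 4.4x5 + 2.4x6 ≥ 12.8   (lysine)
  12.8x1 + 7.3x3 + 13x4 + 11.5x5 + 13.4x6 ≥ 18.7   (metabolisable energy)
  2.9x1 + 0.2x2 + 2.6x3 + 1x4 + 3.5x5 + 3.2x6 ≥ 5.7   (phosphorus)
  0.3x1 + 355.7x2 + 14.9x3 + 1.7x4 + 0.6x5 + 0.3x6 ≥ 612.2   (calcium)
  x2 ≤ 1
  x4 ≤ 1.5
  x1, x2, x3, x4, x5, x6 ≥ 0.
The optimal basis is {limestone, alfalfa meal}; maize, cassava meal, barley, sorghum drop out. There the calcium and the limestone cap constraints are tight.
That vertex is x2 = 1, x3 = 17.21.
Cost = 0.07·1 + 0.42·17.21 = 7.2982.

$7.30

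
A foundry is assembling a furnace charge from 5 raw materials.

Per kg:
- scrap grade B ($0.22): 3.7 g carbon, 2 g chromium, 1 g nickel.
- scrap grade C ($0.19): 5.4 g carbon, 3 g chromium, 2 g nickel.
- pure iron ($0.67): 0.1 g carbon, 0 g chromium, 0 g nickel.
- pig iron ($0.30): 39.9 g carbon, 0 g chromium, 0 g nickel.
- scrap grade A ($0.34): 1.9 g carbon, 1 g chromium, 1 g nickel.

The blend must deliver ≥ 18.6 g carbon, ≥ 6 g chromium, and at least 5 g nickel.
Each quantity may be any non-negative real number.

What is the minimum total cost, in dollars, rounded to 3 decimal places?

Let x1 = kg of scrap grade B, x2 = kg of scrap grade C, x3 = kg of pure iron, x4 = kg of pig iron, x5 = kg of scrap grade A.
Minimise 0.22x1 + 0.19x2 + 0.67x3 + 0.3x4 + 0.34x5 with:
  3.7x1 + 5.4x2 + 0.1x3 + 39.9x4 + 1.9x5 ≥ 18.6   (carbon)
  2x1 + 3x2 + 1x5 ≥ 6   (chromium)
  1x1 + 2x2 + 1x5 ≥ 5   (nickel)
  x1, x2, x3, x4, x5 ≥ 0.
The optimal basis is {scrap grade C, pig iron}; scrap grade B, pure iron, scrap grade A drop out. There the carbon and nickel constraints are tight.
Solving gives x2 = 2.5, x4 = 0.1278.
Hence cost = 0.19·2.5 + 0.3·0.1278 = $0.51334.

$0.513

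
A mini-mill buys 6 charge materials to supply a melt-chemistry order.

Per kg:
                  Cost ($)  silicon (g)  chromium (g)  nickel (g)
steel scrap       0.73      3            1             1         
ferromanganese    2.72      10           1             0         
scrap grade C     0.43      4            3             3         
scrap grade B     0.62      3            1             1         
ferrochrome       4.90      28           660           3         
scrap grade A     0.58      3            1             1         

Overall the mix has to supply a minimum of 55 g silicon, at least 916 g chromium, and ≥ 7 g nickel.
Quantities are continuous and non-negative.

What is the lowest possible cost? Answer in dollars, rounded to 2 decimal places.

$8.50

Set it up as a linear program. Let x1 = kg of steel scrap, x2 = kg of ferromanganese, x3 = kg of scrap grade C, x4 = kg of scrap grade B, x5 = kg of ferrochrome, x6 = kg of scrap grade A.
min 0.73x1 + 2.72x2 + 0.43x3 + 0.62x4 + 4.9x5 + 0.58x6 subject to:
  3x1 + 10x2 + 4x3 + 3x4 + 28x5 + 3x6 ≥ 55   (silicon)
  1x1 + 1x2 + 3x3 + 1x4 + 660x5 + 1x6 ≥ 916   (chromium)
  1x1 + 3x3 + 1x4 + 3x5 + 1x6 ≥ 7   (nickel)
  x1, x2, x3, x4, x5, x6 ≥ 0.
At the optimum only scrap grade C, ferrochrome are positive (steel scrap, ferromanganese, scrap grade B, scrap grade A = 0). There the silicon and chromium constraints are tight.
That vertex is x3 = 4.167, x5 = 1.369.
Hence cost = 0.43·4.167 + 4.9·1.369 = $8.4999.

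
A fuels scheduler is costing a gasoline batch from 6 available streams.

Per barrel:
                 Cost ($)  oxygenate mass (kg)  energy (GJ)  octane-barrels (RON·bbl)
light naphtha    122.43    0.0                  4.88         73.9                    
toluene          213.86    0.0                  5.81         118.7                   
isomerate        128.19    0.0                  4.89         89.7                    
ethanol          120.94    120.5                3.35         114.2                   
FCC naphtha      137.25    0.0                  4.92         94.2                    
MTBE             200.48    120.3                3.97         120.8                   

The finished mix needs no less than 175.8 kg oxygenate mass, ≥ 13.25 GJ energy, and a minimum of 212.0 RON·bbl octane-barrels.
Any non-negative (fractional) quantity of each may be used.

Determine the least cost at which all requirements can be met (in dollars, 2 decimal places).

Set it up as a linear program. Let x1 = barrels of light naphtha, x2 = barrels of toluene, x3 = barrels of isomerate, x4 = barrels of ethanol, x5 = barrels of FCC naphtha, x6 = barrels of MTBE.
Minimize 122.43x1 + 213.86x2 + 128.19x3 + 120.94x4 + 137.25x5 + 200.48x6 with:
  120.5x4 + 120.3x6 ≥ 175.8   (oxygenate mass)
  4.88x1 + 5.81x2 + 4.89x3 + 3.35x4 + 4.92x5 + 3.97x6 ≥ 13.25   (energy)
  73.9x1 + 118.7x2 + 89.7x3 + 114.2x4 + 94.2x5 + 120.8x6 ≥ 212   (octane-barrels)
  x1, x2, x3, x4, x5, x6 ≥ 0.
At the optimum only light naphtha, ethanol are positive (toluene, isomerate, FCC naphtha, MTBE = 0). Binding constraints: oxygenate mass and energy.
That vertex is x1 = 1.71365, x4 = 1.45892.
Cost = 122.43·1.71365 + 120.94·1.45892 = 386.2440.

$386.24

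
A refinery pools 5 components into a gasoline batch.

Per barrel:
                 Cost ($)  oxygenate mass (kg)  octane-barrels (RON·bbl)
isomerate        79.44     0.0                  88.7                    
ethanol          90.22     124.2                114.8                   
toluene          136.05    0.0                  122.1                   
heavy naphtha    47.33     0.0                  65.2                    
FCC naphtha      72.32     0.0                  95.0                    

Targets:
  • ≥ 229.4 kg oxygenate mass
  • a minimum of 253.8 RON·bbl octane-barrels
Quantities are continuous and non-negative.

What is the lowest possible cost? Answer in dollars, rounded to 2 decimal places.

$196.95

Let x1 = barrels of isomerate, x2 = barrels of ethanol, x3 = barrels of toluene, x4 = barrels of heavy naphtha, x5 = barrels of FCC naphtha.
min 79.44x1 + 90.22x2 + 136.05x3 + 47.33x4 + 72.32x5 subject to:
  124.2x2 ≥ 229.4   (oxygenate mass)
  88.7x1 + 114.8x2 + 122.1x3 + 65.2x4 + 95x5 ≥ 253.8   (octane-barrels)
  x1, x2, x3, x4, x5 ≥ 0.
The optimal basis is {ethanol, heavy naphtha}; isomerate, toluene, FCC naphtha drop out. There the oxygenate mass and octane-barrels constraints are tight.
That vertex is x2 = 1.847, x4 = 0.6405.
Objective = 90.22·1.847 + 47.33·0.6405 = 196.9512.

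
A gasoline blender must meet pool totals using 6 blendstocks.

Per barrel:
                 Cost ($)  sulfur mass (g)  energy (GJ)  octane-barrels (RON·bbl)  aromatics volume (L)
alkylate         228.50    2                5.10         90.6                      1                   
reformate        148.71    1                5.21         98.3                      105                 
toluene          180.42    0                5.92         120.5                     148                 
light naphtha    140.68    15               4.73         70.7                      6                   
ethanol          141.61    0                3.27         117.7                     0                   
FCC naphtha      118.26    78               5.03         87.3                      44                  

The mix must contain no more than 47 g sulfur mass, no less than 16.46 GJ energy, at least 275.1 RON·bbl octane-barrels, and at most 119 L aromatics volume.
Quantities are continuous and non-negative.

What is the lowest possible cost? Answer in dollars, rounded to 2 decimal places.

Let x1 = barrels of alkylate, x2 = barrels of reformate, x3 = barrels of toluene, x4 = barrels of light naphtha, x5 = barrels of ethanol, x6 = barrels of FCC naphtha.
min 228.5x1 + 148.71x2 + 180.42x3 + 140.68x4 + 141.61x5 + 118.26x6 subject to:
  2x1 + 1x2 + 15x4 + 78x6 ≤ 47   (sulfur mass)
  5.1x1 + 5.21x2 + 5.92x3 + 4.73x4 + 3.27x5 + 5.03x6 ≥ 16.46   (energy)
  90.6x1 + 98.3x2 + 120.5x3 + 70.7x4 + 117.7x5 + 87.3x6 ≥ 275.1   (octane-barrels)
  1x1 + 105x2 + 148x3 + 6x4 + 44x6 ≤ 119   (aromatics volume)
  x1, x2, x3, x4, x5, x6 ≥ 0.
At the optimum only reformate, light naphtha, ethanol, FCC naphtha are positive (alkylate, toluene = 0). Binding constraints: sulfur mass, energy, octane-barrels, aromatics volume.
Solving gives x2 = 0.93716, x4 = 2.188, x5 = 0.11437, x6 = 0.16977.
Cost = 148.71·0.93716 + 140.68·2.188 + 141.61·0.11437 + 118.26·0.16977 = 483.4458.

$483.45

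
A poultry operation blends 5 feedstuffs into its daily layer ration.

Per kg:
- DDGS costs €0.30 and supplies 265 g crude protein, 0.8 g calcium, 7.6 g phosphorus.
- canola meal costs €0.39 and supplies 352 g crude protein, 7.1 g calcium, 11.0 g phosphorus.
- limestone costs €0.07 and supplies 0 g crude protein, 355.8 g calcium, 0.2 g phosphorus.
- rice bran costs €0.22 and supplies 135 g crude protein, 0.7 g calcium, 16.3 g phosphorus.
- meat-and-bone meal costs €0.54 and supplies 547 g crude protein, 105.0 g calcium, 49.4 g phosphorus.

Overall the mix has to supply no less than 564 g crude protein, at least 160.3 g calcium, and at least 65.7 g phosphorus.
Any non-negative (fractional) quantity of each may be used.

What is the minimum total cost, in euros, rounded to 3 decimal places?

€0.722

Let x1 = kg of DDGS, x2 = kg of canola meal, x3 = kg of limestone, x4 = kg of rice bran, x5 = kg of meat-and-bone meal.
Minimise 0.3x1 + 0.39x2 + 0.07x3 + 0.22x4 + 0.54x5 subject to:
  265x1 + 352x2 + 135x4 + 547x5 ≥ 564   (crude protein)
  0.8x1 + 7.1x2 + 355.8x3 + 0.7x4 + 105x5 ≥ 160.3   (calcium)
  7.6x1 + 11x2 + 0.2x3 + 16.3x4 + 49.4x5 ≥ 65.7   (phosphorus)
  x1, x2, x3, x4, x5 ≥ 0.
The cheapest feasible vertex uses only limestone, meat-and-bone meal; DDGS, canola meal, rice bran are not used. There the calcium and phosphorus constraints are tight.
Solving gives x3 = 0.05812, x5 = 1.33.
Total cost: 0.07·0.05812 + 0.54·1.33 = 0.72227.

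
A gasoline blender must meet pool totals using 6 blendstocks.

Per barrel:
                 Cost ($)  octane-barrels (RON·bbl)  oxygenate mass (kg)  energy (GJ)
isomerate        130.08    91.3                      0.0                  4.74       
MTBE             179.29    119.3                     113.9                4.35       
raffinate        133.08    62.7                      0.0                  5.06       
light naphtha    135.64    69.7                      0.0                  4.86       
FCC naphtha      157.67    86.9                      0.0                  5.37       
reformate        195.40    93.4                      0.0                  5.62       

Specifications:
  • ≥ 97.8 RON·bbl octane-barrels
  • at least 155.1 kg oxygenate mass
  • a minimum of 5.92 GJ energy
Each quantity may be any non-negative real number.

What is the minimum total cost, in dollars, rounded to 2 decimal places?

Let x1 = barrels of isomerate, x2 = barrels of MTBE, x3 = barrels of raffinate, x4 = barrels of light naphtha, x5 = barrels of FCC naphtha, x6 = barrels of reformate.
min 130.08x1 + 179.29x2 + 133.08x3 + 135.64x4 + 157.67x5 + 195.4x6 with:
  91.3x1 + 119.3x2 + 62.7x3 + 69.7x4 + 86.9x5 + 93.4x6 ≥ 97.8   (octane-barrels)
  113.9x2 ≥ 155.1   (oxygenate mass)
  4.74x1 + 4.35x2 + 5.06x3 + 4.86x4 + 5.37x5 + 5.62x6 ≥ 5.92   (energy)
  x1, x2, x3, x4, x5, x6 ≥ 0.
The optimal basis is {MTBE}; isomerate, raffinate, light naphtha, FCC naphtha, reformate drop out. Binding constraint: oxygenate mass.
So MTBE = 1.3617 barrels.
Objective = 179.29·1.3617 = 244.1392.

$244.14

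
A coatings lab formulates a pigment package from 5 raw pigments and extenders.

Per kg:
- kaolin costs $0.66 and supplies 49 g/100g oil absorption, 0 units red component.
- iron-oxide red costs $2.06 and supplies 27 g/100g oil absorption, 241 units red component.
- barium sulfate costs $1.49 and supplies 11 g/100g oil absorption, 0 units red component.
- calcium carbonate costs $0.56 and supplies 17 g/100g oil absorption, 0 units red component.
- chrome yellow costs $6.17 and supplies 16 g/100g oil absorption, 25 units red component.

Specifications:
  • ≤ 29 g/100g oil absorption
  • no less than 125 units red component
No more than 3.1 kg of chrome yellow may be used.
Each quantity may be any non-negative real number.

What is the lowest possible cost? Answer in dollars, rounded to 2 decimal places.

$1.07

Treat it as an LP. Let x1 = kg of kaolin, x2 = kg of iron-oxide red, x3 = kg of barium sulfate, x4 = kg of calcium carbonate, x5 = kg of chrome yellow.
Minimize 0.66x1 + 2.06x2 + 1.49x3 + 0.56x4 + 6.17x5 with:
  49x1 + 27x2 + 11x3 + 17x4 + 16x5 ≤ 29   (oil absorption)
  241x2 + 25x5 ≥ 125   (red component)
  x5 ≤ 3.1
  x1, x2, x3, x4, x5 ≥ 0.
The cheapest feasible vertex uses only iron-oxide red; kaolin, barium sulfate, calcium carbonate, chrome yellow are not used. There the red component constraint is tight.
That vertex is x2 = 0.5187.
Cost = 2.06·0.5187 = 1.0685.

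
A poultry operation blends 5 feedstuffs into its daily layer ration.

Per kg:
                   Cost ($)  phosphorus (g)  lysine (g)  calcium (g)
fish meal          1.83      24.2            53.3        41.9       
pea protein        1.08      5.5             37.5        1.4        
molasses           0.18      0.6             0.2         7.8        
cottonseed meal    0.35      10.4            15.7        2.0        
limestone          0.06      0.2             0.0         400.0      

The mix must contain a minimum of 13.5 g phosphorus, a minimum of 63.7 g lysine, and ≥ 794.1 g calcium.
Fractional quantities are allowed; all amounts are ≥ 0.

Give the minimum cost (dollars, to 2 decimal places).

Set it up as a linear program. Let x1 = kg of fish meal, x2 = kg of pea protein, x3 = kg of molasses, x4 = kg of cottonseed meal, x5 = kg of limestone.
min 1.83x1 + 1.08x2 + 0.18x3 + 0.35x4 + 0.06x5 subject to:
  24.2x1 + 5.5x2 + 0.6x3 + 10.4x4 + 0.2x5 ≥ 13.5   (phosphorus)
  53.3x1 + 37.5x2 + 0.2x3 + 15.7x4 ≥ 63.7   (lysine)
  41.9x1 + 1.4x2 + 7.8x3 + 2x4 + 400x5 ≥ 794.1   (calcium)
  x1, x2, x3, x4, x5 ≥ 0.
The minimum-cost mix takes nothing from fish meal, pea protein, molasses — only cottonseed meal, limestone. The lysine and calcium requirements are met with equality.
So cottonseed meal = 4.057 kg, limestone = 1.965 kg.
Total cost: 0.35·4.057 + 0.06·1.965 = 1.5379.

$1.54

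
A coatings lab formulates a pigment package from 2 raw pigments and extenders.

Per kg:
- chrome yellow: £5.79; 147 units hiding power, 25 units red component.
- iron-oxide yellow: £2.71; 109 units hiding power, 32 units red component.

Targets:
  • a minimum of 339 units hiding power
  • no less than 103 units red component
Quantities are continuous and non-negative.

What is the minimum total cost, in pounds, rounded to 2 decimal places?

Treat it as an LP. Let x1 = kg of chrome yellow, x2 = kg of iron-oxide yellow.
min 5.79x1 + 2.71x2 subject to:
  147x1 + 109x2 ≥ 339   (hiding power)
  25x1 + 32x2 ≥ 103   (red component)
  x1, x2 ≥ 0.
At the optimum only iron-oxide yellow is positive (chrome yellow = 0). The red component requirement is met with equality.
Optimal quantities: iron-oxide yellow = 3.219 kg.
Cost = 2.71·3.219 = 8.7235.

£8.72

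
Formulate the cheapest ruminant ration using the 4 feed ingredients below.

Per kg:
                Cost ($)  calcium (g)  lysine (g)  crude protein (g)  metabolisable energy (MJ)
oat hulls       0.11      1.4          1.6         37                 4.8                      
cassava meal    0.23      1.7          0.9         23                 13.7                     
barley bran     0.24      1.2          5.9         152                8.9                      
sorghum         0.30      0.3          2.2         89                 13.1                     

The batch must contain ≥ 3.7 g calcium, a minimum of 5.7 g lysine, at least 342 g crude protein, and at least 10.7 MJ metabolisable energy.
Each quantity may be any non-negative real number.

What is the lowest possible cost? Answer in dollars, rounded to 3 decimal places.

$0.587

This is a linear program. Let x1 = kg of oat hulls, x2 = kg of cassava meal, x3 = kg of barley bran, x4 = kg of sorghum.
Minimise 0.11x1 + 0.23x2 + 0.24x3 + 0.3x4 s.t.:
  1.4x1 + 1.7x2 + 1.2x3 + 0.3x4 ≥ 3.7   (calcium)
  1.6x1 + 0.9x2 + 5.9x3 + 2.2x4 ≥ 5.7   (lysine)
  37x1 + 23x2 + 152x3 + 89x4 ≥ 342   (crude protein)
  4.8x1 + 13.7x2 + 8.9x3 + 13.1x4 ≥ 10.7   (metabolisable energy)
  x1, x2, x3, x4 ≥ 0.
The cheapest feasible vertex uses only oat hulls, barley bran; cassava meal, sorghum are not used. The calcium and crude protein requirements are met with equality.
So oat hulls = 0.90261 kg, barley bran = 2.0303 kg.
Objective = 0.11·0.90261 + 0.24·2.0303 = 0.58656.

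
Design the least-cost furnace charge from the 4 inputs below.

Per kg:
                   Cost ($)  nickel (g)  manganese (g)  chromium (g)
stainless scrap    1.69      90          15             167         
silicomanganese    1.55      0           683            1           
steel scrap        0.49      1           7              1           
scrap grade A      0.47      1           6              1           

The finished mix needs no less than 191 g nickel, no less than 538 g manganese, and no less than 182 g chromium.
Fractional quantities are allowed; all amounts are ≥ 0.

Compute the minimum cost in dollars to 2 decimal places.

Let x1 = kg of stainless scrap, x2 = kg of silicomanganese, x3 = kg of steel scrap, x4 = kg of scrap grade A.
Minimize 1.69x1 + 1.55x2 + 0.49x3 + 0.47x4 s.t.:
  90x1 + 1x3 + 1x4 ≥ 191   (nickel)
  15x1 + 683x2 + 7x3 + 6x4 ≥ 538   (manganese)
  167x1 + 1x2 + 1x3 + 1x4 ≥ 182   (chromium)
  x1, x2, x3, x4 ≥ 0.
The cheapest feasible vertex uses only stainless scrap, silicomanganese; steel scrap, scrap grade A are not used. There the nickel and manganese constraints are tight.
That vertex is x1 = 2.1222, x2 = 0.74109.
Hence cost = 1.69·2.1222 + 1.55·0.74109 = $4.7352.

$4.74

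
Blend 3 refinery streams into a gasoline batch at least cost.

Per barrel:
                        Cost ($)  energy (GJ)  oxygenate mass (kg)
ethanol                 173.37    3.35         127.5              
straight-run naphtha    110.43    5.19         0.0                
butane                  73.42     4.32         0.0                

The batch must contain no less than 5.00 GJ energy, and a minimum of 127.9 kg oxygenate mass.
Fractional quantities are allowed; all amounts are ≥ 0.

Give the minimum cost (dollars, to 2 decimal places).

Treat it as an LP. Let x1 = barrels of ethanol, x2 = barrels of straight-run naphtha, x3 = barrels of butane.
min 173.37x1 + 110.43x2 + 73.42x3 with:
  3.35x1 + 5.19x2 + 4.32x3 ≥ 5   (energy)
  127.5x1 ≥ 127.9   (oxygenate mass)
  x1, x2, x3 ≥ 0.
The optimal basis is {ethanol, butane}; straight-run naphtha drops out. There the energy and oxygenate mass constraints are tight.
Solving gives x1 = 1.00314, x3 = 0.379512.
Hence cost = 173.37·1.00314 + 73.42·0.379512 = $201.7782.

$201.78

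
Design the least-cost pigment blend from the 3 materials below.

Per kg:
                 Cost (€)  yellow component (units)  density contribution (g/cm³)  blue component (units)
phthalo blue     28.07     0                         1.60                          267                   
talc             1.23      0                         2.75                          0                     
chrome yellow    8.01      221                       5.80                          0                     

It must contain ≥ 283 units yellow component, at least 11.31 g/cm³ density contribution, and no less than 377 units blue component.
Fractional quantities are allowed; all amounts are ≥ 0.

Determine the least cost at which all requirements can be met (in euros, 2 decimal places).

This is a linear program. Let x1 = kg of phthalo blue, x2 = kg of talc, x3 = kg of chrome yellow.
Minimize 28.07x1 + 1.23x2 + 8.01x3 with:
  221x3 ≥ 283   (yellow component)
  1.6x1 + 2.75x2 + 5.8x3 ≥ 11.31   (density contribution)
  267x1 ≥ 377   (blue component)
  x1, x2, x3 ≥ 0.
The optimal mix uses every input. The yellow component, density contribution, blue component requirements are met with equality.
That vertex is x1 = 1.412, x2 = 0.5904, x3 = 1.281.
Total cost: 28.07·1.412 + 1.23·0.5904 + 8.01·1.281 = 50.6218.

€50.62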